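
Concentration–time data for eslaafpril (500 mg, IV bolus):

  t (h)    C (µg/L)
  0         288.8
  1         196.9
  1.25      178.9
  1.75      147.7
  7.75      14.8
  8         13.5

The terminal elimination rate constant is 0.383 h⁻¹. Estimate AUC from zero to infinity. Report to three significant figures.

Trapezoidal AUC_0→8:
  [0→1]: (288.8+196.9)/2 × 1 = 242.85
  [1→1.25]: (196.9+178.9)/2 × 0.25 = 46.975
  [1.25→1.75]: (178.9+147.7)/2 × 0.5 = 81.65
  [1.75→7.75]: (147.7+14.8)/2 × 6 = 487.5
  [7.75→8]: (14.8+13.5)/2 × 0.25 = 3.5375
  Sum = 862.5125 µg/L·h
Extrapolated tail: C_last / k_e = 13.5 / 0.383 = 35.248
AUC_0→∞ = 862.5125 + 35.248 = 897.7605 µg/L·h

AUC = 898 µg/L·h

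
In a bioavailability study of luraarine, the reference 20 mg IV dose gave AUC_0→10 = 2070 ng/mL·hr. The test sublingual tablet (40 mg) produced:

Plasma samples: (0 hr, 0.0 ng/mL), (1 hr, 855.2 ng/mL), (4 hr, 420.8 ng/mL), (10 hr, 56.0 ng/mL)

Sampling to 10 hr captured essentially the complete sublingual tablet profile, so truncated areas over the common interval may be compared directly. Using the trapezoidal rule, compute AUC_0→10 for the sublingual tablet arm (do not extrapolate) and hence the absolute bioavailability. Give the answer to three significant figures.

F = 0.911

Trapezoidal AUC_0→10 (sublingual tablet):
  [0→1]: (0.0+855.2)/2 × 1 = 427.6
  [1→4]: (855.2+420.8)/2 × 3 = 1914.0
  [4→10]: (420.8+56.0)/2 × 6 = 1430.4
  Sum = 3772.0 ng/mL·hr
F = (AUC_ev/D_ev)/(AUC_iv/D_iv) = (3772.0/40)/(2070/20) = 94.3/103.5 = 0.9111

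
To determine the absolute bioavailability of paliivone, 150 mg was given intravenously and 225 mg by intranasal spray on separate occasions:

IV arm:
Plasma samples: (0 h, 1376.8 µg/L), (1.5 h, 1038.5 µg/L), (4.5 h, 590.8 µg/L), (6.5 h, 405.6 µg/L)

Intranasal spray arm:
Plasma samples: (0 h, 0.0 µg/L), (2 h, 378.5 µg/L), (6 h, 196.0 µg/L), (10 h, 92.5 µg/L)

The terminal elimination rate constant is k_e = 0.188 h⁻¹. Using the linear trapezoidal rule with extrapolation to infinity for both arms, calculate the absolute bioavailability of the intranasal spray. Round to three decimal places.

Trapezoidal AUC_0→6.5 (IV):
  [0→1.5]: (1376.8+1038.5)/2 × 1.5 = 1811.475
  [1.5→4.5]: (1038.5+590.8)/2 × 3 = 2443.95
  [4.5→6.5]: (590.8+405.6)/2 × 2 = 996.4
  Sum = 5251.825 µg/L·h
IV tail: 405.6/0.188 = 2157.447; AUC_iv,0→∞ = 5251.825 + 2157.447 = 7409.272 µg/L·h
Trapezoidal AUC_0→10 (intranasal spray):
  [0→2]: (0.0+378.5)/2 × 2 = 378.5
  [2→6]: (378.5+196.0)/2 × 4 = 1149.0
  [6→10]: (196.0+92.5)/2 × 4 = 577.0
  Sum = 2104.5 µg/L·h
intranasal spray tail: 92.5/0.188 = 492.021; AUC_ev,0→∞ = 2104.5 + 492.021 = 2596.521 µg/L·h
F = (AUC_ev/D_ev)/(AUC_iv/D_iv) = (2596.521/225)/(7409.272/150) = 11.5401/49.3951 = 0.2336

F = 0.234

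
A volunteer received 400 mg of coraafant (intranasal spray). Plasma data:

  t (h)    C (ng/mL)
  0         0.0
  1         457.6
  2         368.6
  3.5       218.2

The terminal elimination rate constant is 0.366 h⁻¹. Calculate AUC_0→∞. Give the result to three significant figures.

Trapezoidal AUC_0→3.5:
  [0→1]: (0.0+457.6)/2 × 1 = 228.8
  [1→2]: (457.6+368.6)/2 × 1 = 413.1
  [2→3.5]: (368.6+218.2)/2 × 1.5 = 440.1
  Sum = 1082.0 ng/mL·h
Extrapolated tail: C_last / k_e = 218.2 / 0.366 = 596.175
AUC_0→∞ = 1082.0 + 596.175 = 1678.175 ng/mL·h

AUC = 1680 ng/mL·h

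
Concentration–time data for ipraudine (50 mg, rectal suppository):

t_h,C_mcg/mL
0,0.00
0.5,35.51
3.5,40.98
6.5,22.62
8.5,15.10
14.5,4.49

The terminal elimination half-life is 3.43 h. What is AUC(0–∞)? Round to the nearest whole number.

AUC = 338 mcg/mL·h

Trapezoidal AUC_0→14.5:
  [0→0.5]: (0.00+35.51)/2 × 0.5 = 8.8775
  [0.5→3.5]: (35.51+40.98)/2 × 3 = 114.735
  [3.5→6.5]: (40.98+22.62)/2 × 3 = 95.4
  [6.5→8.5]: (22.62+15.10)/2 × 2 = 37.72
  [8.5→14.5]: (15.10+4.49)/2 × 6 = 58.77
  Sum = 315.5025 mcg/mL·h
k_e = ln2 / t½ = 0.693147 / 3.43 = 0.2021 h^-1
Extrapolated tail: C_last / k_e = 4.49 / 0.2021 = 22.217
AUC_0→∞ = 315.5025 + 22.217 = 337.7195 mcg/mL·h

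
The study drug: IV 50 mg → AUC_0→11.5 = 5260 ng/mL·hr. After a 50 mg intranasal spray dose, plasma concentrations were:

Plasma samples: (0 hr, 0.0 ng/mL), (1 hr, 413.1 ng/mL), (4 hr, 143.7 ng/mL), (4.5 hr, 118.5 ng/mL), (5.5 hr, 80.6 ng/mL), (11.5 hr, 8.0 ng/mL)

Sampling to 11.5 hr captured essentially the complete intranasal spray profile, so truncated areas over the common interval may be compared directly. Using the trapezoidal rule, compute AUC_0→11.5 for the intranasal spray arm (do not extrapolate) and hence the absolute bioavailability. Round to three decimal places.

F = 0.280

Trapezoidal AUC_0→11.5 (intranasal spray):
  [0→1]: (0.0+413.1)/2 × 1 = 206.55
  [1→4]: (413.1+143.7)/2 × 3 = 835.2
  [4→4.5]: (143.7+118.5)/2 × 0.5 = 65.55
  [4.5→5.5]: (118.5+80.6)/2 × 1 = 99.55
  [5.5→11.5]: (80.6+8.0)/2 × 6 = 265.8
  Sum = 1472.65 ng/mL·hr
F = (AUC_ev/D_ev)/(AUC_iv/D_iv) = (1472.65/50)/(5260/50) = 29.453/105.2 = 0.2800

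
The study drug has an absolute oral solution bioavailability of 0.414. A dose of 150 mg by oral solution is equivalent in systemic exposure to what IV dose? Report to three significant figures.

D_iv = 62.1 mg

Systemic exposure from an extravascular dose = F × D_ev, so the equivalent IV dose is F × D_ev.
D_iv = F × D_ev = 0.414 × 150 = 62.1 mg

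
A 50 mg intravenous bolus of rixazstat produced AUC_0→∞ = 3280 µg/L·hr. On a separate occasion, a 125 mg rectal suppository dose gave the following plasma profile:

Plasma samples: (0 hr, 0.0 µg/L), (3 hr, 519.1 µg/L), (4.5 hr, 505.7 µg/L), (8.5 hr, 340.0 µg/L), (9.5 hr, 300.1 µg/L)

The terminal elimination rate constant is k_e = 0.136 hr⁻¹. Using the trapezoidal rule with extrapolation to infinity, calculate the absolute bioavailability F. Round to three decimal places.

Trapezoidal AUC_0→9.5 (rectal suppository):
  [0→3]: (0.0+519.1)/2 × 3 = 778.65
  [3→4.5]: (519.1+505.7)/2 × 1.5 = 768.6
  [4.5→8.5]: (505.7+340.0)/2 × 4 = 1691.4
  [8.5→9.5]: (340.0+300.1)/2 × 1 = 320.05
  Sum = 3558.7 µg/L·hr
Tail: C_last/k_e = 300.1/0.136 = 2206.618
AUC_0→∞ (rectal suppository) = 3558.7 + 2206.618 = 5765.318 µg/L·hr
F = (AUC_ev/D_ev)/(AUC_iv/D_iv) = (5765.318/125)/(3280/50) = 46.122544/65.6 = 0.7031

F = 0.703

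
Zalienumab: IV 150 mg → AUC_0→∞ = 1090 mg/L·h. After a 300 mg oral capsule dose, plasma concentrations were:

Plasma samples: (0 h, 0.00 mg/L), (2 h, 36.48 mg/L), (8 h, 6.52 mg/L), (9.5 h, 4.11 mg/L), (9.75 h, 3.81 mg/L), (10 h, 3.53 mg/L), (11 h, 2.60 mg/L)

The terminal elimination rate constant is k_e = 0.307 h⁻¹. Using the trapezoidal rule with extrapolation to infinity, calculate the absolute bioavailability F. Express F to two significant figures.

Trapezoidal AUC_0→11 (oral capsule):
  [0→2]: (0.00+36.48)/2 × 2 = 36.48
  [2→8]: (36.48+6.52)/2 × 6 = 129.0
  [8→9.5]: (6.52+4.11)/2 × 1.5 = 7.9725
  [9.5→9.75]: (4.11+3.81)/2 × 0.25 = 0.99
  [9.75→10]: (3.81+3.53)/2 × 0.25 = 0.9175
  [10→11]: (3.53+2.60)/2 × 1 = 3.065
  Sum = 178.425 mg/L·h
Tail: C_last/k_e = 2.60/0.307 = 8.469
AUC_0→∞ (oral capsule) = 178.425 + 8.469 = 186.894 mg/L·h
F = (AUC_ev/D_ev)/(AUC_iv/D_iv) = (186.894/300)/(1090/150) = 0.62298/7.26667 = 0.0857

F = 0.086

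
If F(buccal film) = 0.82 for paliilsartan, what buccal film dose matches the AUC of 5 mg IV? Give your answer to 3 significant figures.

D_buccal = 6.10 mg

For equal systemic exposure: F × D_ev = D_iv
D_ev = D_iv / F = 5 / 0.82 = 6.09756 mg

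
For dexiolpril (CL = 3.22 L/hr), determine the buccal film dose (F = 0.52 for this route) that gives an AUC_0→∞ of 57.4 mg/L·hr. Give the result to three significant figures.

Dose = 355 mg

Dose = CL × AUC_0→∞ / F
     = 3.22 × 57.4 / 0.52 = 355.438 mg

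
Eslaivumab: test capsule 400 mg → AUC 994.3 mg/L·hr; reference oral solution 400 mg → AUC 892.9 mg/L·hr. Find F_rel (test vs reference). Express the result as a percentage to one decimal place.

F_rel = 111.4%

F_rel = (AUC_test/D_test) / (AUC_ref/D_ref)
      = (994.3/400) / (892.9/400)
      = 2.48575 / 2.23225 = 1.1136 = 111.36%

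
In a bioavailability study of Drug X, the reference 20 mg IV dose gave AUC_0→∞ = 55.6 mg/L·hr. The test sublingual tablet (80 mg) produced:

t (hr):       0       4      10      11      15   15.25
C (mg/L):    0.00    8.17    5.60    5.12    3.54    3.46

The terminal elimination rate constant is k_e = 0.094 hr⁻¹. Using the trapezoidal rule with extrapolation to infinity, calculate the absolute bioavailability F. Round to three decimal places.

Trapezoidal AUC_0→15.25 (sublingual tablet):
  [0→4]: (0.00+8.17)/2 × 4 = 16.34
  [4→10]: (8.17+5.60)/2 × 6 = 41.31
  [10→11]: (5.60+5.12)/2 × 1 = 5.36
  [11→15]: (5.12+3.54)/2 × 4 = 17.32
  [15→15.25]: (3.54+3.46)/2 × 0.25 = 0.875
  Sum = 81.205 mg/L·hr
Tail: C_last/k_e = 3.46/0.094 = 36.809
AUC_0→∞ (sublingual tablet) = 81.205 + 36.809 = 118.014 mg/L·hr
F = (AUC_ev/D_ev)/(AUC_iv/D_iv) = (118.014/80)/(55.6/20) = 1.475175/2.78 = 0.5306

F = 0.531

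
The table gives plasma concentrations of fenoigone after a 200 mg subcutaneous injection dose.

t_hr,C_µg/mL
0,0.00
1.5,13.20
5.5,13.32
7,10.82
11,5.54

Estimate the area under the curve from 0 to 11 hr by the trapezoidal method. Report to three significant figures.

Trapezoidal AUC_0→11:
  [0→1.5]: (0.00+13.20)/2 × 1.5 = 9.9
  [1.5→5.5]: (13.20+13.32)/2 × 4 = 53.04
  [5.5→7]: (13.32+10.82)/2 × 1.5 = 18.105
  [7→11]: (10.82+5.54)/2 × 4 = 32.72
  Sum = 113.765 µg/mL·hr

AUC = 114 µg/mL·hr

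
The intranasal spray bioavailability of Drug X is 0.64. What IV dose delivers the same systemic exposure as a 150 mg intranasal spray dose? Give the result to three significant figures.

Systemic exposure from an extravascular dose = F × D_ev, so the equivalent IV dose is F × D_ev.
D_iv = F × D_ev = 0.64 × 150 = 96 mg

D_iv = 96.0 mg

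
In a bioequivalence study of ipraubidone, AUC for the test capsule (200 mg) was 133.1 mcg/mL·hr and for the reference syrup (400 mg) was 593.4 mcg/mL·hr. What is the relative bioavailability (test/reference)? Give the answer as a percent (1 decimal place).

F_rel = 44.9%

F_rel = (AUC_test/D_test) / (AUC_ref/D_ref)
      = (133.1/200) / (593.4/400)
      = 0.6655 / 1.4835 = 0.4486 = 44.86%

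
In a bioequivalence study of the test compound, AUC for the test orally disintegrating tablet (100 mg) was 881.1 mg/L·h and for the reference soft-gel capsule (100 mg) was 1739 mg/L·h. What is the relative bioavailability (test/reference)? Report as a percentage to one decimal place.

F_rel = 50.7%

F_rel = (AUC_test/D_test) / (AUC_ref/D_ref)
      = (881.1/100) / (1739/100)
      = 8.811 / 17.39 = 0.5067 = 50.67%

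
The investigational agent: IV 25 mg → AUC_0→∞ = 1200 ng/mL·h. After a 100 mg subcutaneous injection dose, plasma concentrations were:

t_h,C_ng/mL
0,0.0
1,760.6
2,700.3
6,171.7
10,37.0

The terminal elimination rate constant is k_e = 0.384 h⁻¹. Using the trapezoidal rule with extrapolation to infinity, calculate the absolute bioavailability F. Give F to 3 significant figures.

F = 0.702

Trapezoidal AUC_0→10 (subcutaneous injection):
  [0→1]: (0.0+760.6)/2 × 1 = 380.3
  [1→2]: (760.6+700.3)/2 × 1 = 730.45
  [2→6]: (700.3+171.7)/2 × 4 = 1744.0
  [6→10]: (171.7+37.0)/2 × 4 = 417.4
  Sum = 3272.15 ng/mL·h
Tail: C_last/k_e = 37.0/0.384 = 96.354
AUC_0→∞ (subcutaneous injection) = 3272.15 + 96.354 = 3368.504 ng/mL·h
F = (AUC_ev/D_ev)/(AUC_iv/D_iv) = (3368.504/100)/(1200/25) = 33.68504/48 = 0.7018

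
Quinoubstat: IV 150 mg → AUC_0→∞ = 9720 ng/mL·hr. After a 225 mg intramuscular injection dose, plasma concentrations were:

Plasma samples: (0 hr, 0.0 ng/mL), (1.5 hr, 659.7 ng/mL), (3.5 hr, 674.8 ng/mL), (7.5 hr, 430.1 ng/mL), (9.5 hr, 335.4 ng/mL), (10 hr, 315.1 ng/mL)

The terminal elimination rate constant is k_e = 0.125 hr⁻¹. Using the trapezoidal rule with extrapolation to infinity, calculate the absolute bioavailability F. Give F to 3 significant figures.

F = 0.514

Trapezoidal AUC_0→10 (intramuscular injection):
  [0→1.5]: (0.0+659.7)/2 × 1.5 = 494.775
  [1.5→3.5]: (659.7+674.8)/2 × 2 = 1334.5
  [3.5→7.5]: (674.8+430.1)/2 × 4 = 2209.8
  [7.5→9.5]: (430.1+335.4)/2 × 2 = 765.5
  [9.5→10]: (335.4+315.1)/2 × 0.5 = 162.625
  Sum = 4967.2 ng/mL·hr
Tail: C_last/k_e = 315.1/0.125 = 2520.800
AUC_0→∞ (intramuscular injection) = 4967.2 + 2520.800 = 7488.0 ng/mL·hr
F = (AUC_ev/D_ev)/(AUC_iv/D_iv) = (7488.0/225)/(9720/150) = 33.28/64.8 = 0.5136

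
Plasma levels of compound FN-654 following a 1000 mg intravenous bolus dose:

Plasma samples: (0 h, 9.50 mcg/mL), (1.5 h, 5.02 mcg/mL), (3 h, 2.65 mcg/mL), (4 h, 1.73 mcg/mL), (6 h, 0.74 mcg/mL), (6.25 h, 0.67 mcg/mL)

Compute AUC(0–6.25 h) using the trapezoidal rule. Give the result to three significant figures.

Trapezoidal AUC_0→6.25:
  [0→1.5]: (9.50+5.02)/2 × 1.5 = 10.89
  [1.5→3]: (5.02+2.65)/2 × 1.5 = 5.7525
  [3→4]: (2.65+1.73)/2 × 1 = 2.19
  [4→6]: (1.73+0.74)/2 × 2 = 2.47
  [6→6.25]: (0.74+0.67)/2 × 0.25 = 0.17625
  Sum = 21.47875 mcg/mL·h

AUC = 21.5 mcg/mL·h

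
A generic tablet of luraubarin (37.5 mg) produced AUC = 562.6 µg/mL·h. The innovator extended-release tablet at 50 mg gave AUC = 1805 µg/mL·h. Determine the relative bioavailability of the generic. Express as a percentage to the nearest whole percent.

F_rel = 42%

F_rel = (AUC_test/D_test) / (AUC_ref/D_ref)
      = (562.6/37.5) / (1805/50)
      = 15.0027 / 36.1 = 0.4156 = 41.56%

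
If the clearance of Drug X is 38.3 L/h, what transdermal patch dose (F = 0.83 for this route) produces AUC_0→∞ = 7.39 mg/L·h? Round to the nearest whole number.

Dose = 341 mg

Dose = CL × AUC_0→∞ / F
     = 38.3 × 7.39 / 0.83 = 341.008 mg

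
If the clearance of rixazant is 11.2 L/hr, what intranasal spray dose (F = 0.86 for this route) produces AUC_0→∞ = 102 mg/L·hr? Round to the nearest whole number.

Dose = CL × AUC_0→∞ / F
     = 11.2 × 102 / 0.86 = 1328.37 mg

Dose = 1328 mg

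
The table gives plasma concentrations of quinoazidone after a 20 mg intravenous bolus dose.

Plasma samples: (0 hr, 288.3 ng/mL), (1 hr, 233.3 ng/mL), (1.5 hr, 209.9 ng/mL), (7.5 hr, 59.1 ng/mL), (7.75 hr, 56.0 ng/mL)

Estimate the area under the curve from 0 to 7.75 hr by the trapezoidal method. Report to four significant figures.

Trapezoidal AUC_0→7.75:
  [0→1]: (288.3+233.3)/2 × 1 = 260.8
  [1→1.5]: (233.3+209.9)/2 × 0.5 = 110.8
  [1.5→7.5]: (209.9+59.1)/2 × 6 = 807.0
  [7.5→7.75]: (59.1+56.0)/2 × 0.25 = 14.3875
  Sum = 1192.9875 ng/mL·hr

AUC = 1193 ng/mL·hr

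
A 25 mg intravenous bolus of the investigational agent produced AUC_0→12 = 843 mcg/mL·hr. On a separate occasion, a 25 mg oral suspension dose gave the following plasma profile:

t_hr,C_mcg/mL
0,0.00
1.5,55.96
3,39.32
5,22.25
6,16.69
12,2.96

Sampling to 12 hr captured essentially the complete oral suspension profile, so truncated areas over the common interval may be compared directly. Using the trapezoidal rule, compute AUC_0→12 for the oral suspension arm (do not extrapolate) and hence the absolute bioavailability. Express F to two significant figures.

F = 0.30

Trapezoidal AUC_0→12 (oral suspension):
  [0→1.5]: (0.00+55.96)/2 × 1.5 = 41.97
  [1.5→3]: (55.96+39.32)/2 × 1.5 = 71.46
  [3→5]: (39.32+22.25)/2 × 2 = 61.57
  [5→6]: (22.25+16.69)/2 × 1 = 19.47
  [6→12]: (16.69+2.96)/2 × 6 = 58.95
  Sum = 253.42 mcg/mL·hr
F = (AUC_ev/D_ev)/(AUC_iv/D_iv) = (253.42/25)/(843/25) = 10.1368/33.72 = 0.3006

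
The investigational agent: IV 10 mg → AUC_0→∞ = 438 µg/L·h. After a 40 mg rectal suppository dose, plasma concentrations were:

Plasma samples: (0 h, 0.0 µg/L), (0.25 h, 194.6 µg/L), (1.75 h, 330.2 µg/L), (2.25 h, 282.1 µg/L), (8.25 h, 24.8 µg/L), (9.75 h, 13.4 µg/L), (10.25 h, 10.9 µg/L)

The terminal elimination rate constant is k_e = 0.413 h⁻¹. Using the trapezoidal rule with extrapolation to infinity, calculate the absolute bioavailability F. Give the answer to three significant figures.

Trapezoidal AUC_0→10.25 (rectal suppository):
  [0→0.25]: (0.0+194.6)/2 × 0.25 = 24.325
  [0.25→1.75]: (194.6+330.2)/2 × 1.5 = 393.6
  [1.75→2.25]: (330.2+282.1)/2 × 0.5 = 153.075
  [2.25→8.25]: (282.1+24.8)/2 × 6 = 920.7
  [8.25→9.75]: (24.8+13.4)/2 × 1.5 = 28.65
  [9.75→10.25]: (13.4+10.9)/2 × 0.5 = 6.075
  Sum = 1526.425 µg/L·h
Tail: C_last/k_e = 10.9/0.413 = 26.392
AUC_0→∞ (rectal suppository) = 1526.425 + 26.392 = 1552.817 µg/L·h
F = (AUC_ev/D_ev)/(AUC_iv/D_iv) = (1552.817/40)/(438/10) = 38.820425/43.8 = 0.8863

F = 0.886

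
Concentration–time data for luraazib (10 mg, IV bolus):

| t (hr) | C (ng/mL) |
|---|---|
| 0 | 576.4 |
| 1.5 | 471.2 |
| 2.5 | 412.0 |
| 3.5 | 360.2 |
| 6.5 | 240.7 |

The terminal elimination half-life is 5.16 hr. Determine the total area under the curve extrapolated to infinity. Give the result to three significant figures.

AUC = 4310 ng/mL·hr

Trapezoidal AUC_0→6.5:
  [0→1.5]: (576.4+471.2)/2 × 1.5 = 785.7
  [1.5→2.5]: (471.2+412.0)/2 × 1 = 441.6
  [2.5→3.5]: (412.0+360.2)/2 × 1 = 386.1
  [3.5→6.5]: (360.2+240.7)/2 × 3 = 901.35
  Sum = 2514.75 ng/mL·hr
k_e = ln2 / t½ = 0.693147 / 5.16 = 0.1343 hr^-1
Extrapolated tail: C_last / k_e = 240.7 / 0.1343 = 1792.256
AUC_0→∞ = 2514.75 + 1792.256 = 4307.006 ng/mL·hr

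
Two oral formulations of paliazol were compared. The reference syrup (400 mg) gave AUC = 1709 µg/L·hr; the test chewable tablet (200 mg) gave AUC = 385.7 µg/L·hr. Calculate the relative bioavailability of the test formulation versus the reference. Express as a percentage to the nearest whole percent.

F_rel = 45%

F_rel = (AUC_test/D_test) / (AUC_ref/D_ref)
      = (385.7/200) / (1709/400)
      = 1.9285 / 4.2725 = 0.4514 = 45.14%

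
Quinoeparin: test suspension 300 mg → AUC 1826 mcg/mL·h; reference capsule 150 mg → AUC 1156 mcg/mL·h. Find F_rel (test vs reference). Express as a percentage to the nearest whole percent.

F_rel = (AUC_test/D_test) / (AUC_ref/D_ref)
      = (1826/300) / (1156/150)
      = 6.08667 / 7.70667 = 0.7898 = 78.98%

F_rel = 79%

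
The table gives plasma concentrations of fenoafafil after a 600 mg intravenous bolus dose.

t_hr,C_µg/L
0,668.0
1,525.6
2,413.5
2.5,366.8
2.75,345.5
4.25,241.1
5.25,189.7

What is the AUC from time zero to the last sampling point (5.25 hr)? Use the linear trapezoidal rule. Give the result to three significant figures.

Trapezoidal AUC_0→5.25:
  [0→1]: (668.0+525.6)/2 × 1 = 596.8
  [1→2]: (525.6+413.5)/2 × 1 = 469.55
  [2→2.5]: (413.5+366.8)/2 × 0.5 = 195.075
  [2.5→2.75]: (366.8+345.5)/2 × 0.25 = 89.0375
  [2.75→4.25]: (345.5+241.1)/2 × 1.5 = 439.95
  [4.25→5.25]: (241.1+189.7)/2 × 1 = 215.4
  Sum = 2005.8125 µg/L·hr

AUC = 2010 µg/L·hr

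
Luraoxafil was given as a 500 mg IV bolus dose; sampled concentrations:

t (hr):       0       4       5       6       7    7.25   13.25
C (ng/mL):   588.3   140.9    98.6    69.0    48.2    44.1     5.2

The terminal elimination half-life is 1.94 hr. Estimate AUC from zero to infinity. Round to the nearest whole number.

AUC = 1895 ng/mL·hr

Trapezoidal AUC_0→13.25:
  [0→4]: (588.3+140.9)/2 × 4 = 1458.4
  [4→5]: (140.9+98.6)/2 × 1 = 119.75
  [5→6]: (98.6+69.0)/2 × 1 = 83.8
  [6→7]: (69.0+48.2)/2 × 1 = 58.6
  [7→7.25]: (48.2+44.1)/2 × 0.25 = 11.5375
  [7.25→13.25]: (44.1+5.2)/2 × 6 = 147.9
  Sum = 1879.9875 ng/mL·hr
k_e = ln2 / t½ = 0.693147 / 1.94 = 0.3573 hr^-1
Extrapolated tail: C_last / k_e = 5.2 / 0.3573 = 14.554
AUC_0→∞ = 1879.9875 + 14.554 = 1894.5415 ng/mL·hr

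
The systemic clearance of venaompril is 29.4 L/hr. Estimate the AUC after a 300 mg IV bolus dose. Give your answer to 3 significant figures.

AUC = 10.2 mg/L·hr

AUC_0→∞ = Dose_iv / CL
        = 300 / 29.4 = 10.2041 mg/L·hr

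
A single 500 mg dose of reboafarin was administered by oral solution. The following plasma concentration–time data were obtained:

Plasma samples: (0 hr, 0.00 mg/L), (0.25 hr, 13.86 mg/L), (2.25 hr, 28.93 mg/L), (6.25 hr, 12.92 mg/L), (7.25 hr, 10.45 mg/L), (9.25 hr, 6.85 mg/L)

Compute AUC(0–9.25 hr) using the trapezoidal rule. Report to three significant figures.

Trapezoidal AUC_0→9.25:
  [0→0.25]: (0.00+13.86)/2 × 0.25 = 1.7325
  [0.25→2.25]: (13.86+28.93)/2 × 2 = 42.79
  [2.25→6.25]: (28.93+12.92)/2 × 4 = 83.7
  [6.25→7.25]: (12.92+10.45)/2 × 1 = 11.685
  [7.25→9.25]: (10.45+6.85)/2 × 2 = 17.3
  Sum = 157.2075 mg/L·hr

AUC = 157 mg/L·hr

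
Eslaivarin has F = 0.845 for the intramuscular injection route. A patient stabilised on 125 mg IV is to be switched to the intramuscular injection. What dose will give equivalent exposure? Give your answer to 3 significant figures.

For equal systemic exposure: F × D_ev = D_iv
D_ev = D_iv / F = 125 / 0.845 = 147.929 mg

D_intramuscular = 148 mg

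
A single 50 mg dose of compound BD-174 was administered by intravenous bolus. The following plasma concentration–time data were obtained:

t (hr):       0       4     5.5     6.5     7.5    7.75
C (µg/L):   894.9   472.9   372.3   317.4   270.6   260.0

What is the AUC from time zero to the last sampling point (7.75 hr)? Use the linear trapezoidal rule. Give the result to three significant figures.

AUC = 4070 µg/L·hr

Trapezoidal AUC_0→7.75:
  [0→4]: (894.9+472.9)/2 × 4 = 2735.6
  [4→5.5]: (472.9+372.3)/2 × 1.5 = 633.9
  [5.5→6.5]: (372.3+317.4)/2 × 1 = 344.85
  [6.5→7.5]: (317.4+270.6)/2 × 1 = 294.0
  [7.5→7.75]: (270.6+260.0)/2 × 0.25 = 66.325
  Sum = 4074.675 µg/L·hr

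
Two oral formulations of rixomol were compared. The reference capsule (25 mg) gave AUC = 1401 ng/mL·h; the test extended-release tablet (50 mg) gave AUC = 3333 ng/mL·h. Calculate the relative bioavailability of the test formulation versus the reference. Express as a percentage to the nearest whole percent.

F_rel = (AUC_test/D_test) / (AUC_ref/D_ref)
      = (3333/50) / (1401/25)
      = 66.66 / 56.04 = 1.1895 = 118.95%

F_rel = 119%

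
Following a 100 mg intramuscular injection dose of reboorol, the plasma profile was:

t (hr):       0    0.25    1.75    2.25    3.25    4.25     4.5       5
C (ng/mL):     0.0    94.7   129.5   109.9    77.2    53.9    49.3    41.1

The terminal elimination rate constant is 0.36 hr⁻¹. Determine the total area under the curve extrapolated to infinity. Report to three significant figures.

AUC = 549 ng/mL·hr

Trapezoidal AUC_0→5:
  [0→0.25]: (0.0+94.7)/2 × 0.25 = 11.8375
  [0.25→1.75]: (94.7+129.5)/2 × 1.5 = 168.15
  [1.75→2.25]: (129.5+109.9)/2 × 0.5 = 59.85
  [2.25→3.25]: (109.9+77.2)/2 × 1 = 93.55
  [3.25→4.25]: (77.2+53.9)/2 × 1 = 65.55
  [4.25→4.5]: (53.9+49.3)/2 × 0.25 = 12.9
  [4.5→5]: (49.3+41.1)/2 × 0.5 = 22.6
  Sum = 434.4375 ng/mL·hr
Extrapolated tail: C_last / k_e = 41.1 / 0.36 = 114.167
AUC_0→∞ = 434.4375 + 114.167 = 548.6045 ng/mL·hr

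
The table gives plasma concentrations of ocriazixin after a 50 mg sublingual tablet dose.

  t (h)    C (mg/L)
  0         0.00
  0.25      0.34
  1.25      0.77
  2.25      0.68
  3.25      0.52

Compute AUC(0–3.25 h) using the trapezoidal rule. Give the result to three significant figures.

Trapezoidal AUC_0→3.25:
  [0→0.25]: (0.00+0.34)/2 × 0.25 = 0.0425
  [0.25→1.25]: (0.34+0.77)/2 × 1 = 0.555
  [1.25→2.25]: (0.77+0.68)/2 × 1 = 0.725
  [2.25→3.25]: (0.68+0.52)/2 × 1 = 0.6
  Sum = 1.9225 mg/L·h

AUC = 1.92 mg/L·h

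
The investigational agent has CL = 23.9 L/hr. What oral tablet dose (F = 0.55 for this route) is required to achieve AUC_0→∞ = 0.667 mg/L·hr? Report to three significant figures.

Dose = CL × AUC_0→∞ / F
     = 23.9 × 0.667 / 0.55 = 28.9842 mg

Dose = 29.0 mg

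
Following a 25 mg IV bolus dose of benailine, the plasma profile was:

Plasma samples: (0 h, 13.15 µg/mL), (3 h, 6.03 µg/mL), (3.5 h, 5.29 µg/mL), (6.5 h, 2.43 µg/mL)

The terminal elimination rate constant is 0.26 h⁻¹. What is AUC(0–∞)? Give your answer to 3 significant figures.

AUC = 52.5 µg/mL·h

Trapezoidal AUC_0→6.5:
  [0→3]: (13.15+6.03)/2 × 3 = 28.77
  [3→3.5]: (6.03+5.29)/2 × 0.5 = 2.83
  [3.5→6.5]: (5.29+2.43)/2 × 3 = 11.58
  Sum = 43.18 µg/mL·h
Extrapolated tail: C_last / k_e = 2.43 / 0.26 = 9.346
AUC_0→∞ = 43.18 + 9.346 = 52.526 µg/mL·h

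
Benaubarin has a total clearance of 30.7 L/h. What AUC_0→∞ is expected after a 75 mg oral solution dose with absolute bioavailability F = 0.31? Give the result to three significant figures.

AUC = 0.757 mg/L·h

AUC_0→∞ = F × Dose / CL
        = 0.31 × 75 / 30.7 = 0.757329 mg/L·h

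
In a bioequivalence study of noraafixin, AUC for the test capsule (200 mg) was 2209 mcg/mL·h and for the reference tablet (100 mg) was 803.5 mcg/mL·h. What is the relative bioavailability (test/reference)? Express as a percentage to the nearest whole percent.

F_rel = 137%

F_rel = (AUC_test/D_test) / (AUC_ref/D_ref)
      = (2209/200) / (803.5/100)
      = 11.045 / 8.035 = 1.3746 = 137.46%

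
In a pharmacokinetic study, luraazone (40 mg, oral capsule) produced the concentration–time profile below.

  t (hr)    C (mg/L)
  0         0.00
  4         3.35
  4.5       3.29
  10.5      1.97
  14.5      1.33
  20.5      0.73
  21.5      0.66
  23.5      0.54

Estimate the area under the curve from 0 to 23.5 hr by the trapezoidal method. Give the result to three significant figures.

Trapezoidal AUC_0→23.5:
  [0→4]: (0.00+3.35)/2 × 4 = 6.7
  [4→4.5]: (3.35+3.29)/2 × 0.5 = 1.66
  [4.5→10.5]: (3.29+1.97)/2 × 6 = 15.78
  [10.5→14.5]: (1.97+1.33)/2 × 4 = 6.6
  [14.5→20.5]: (1.33+0.73)/2 × 6 = 6.18
  [20.5→21.5]: (0.73+0.66)/2 × 1 = 0.695
  [21.5→23.5]: (0.66+0.54)/2 × 2 = 1.2
  Sum = 38.815 mg/L·hr

AUC = 38.8 mg/L·hr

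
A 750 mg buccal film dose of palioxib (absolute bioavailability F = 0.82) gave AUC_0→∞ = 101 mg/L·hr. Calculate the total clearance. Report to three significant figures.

CL = F × Dose / AUC_0→∞
   = 0.82 × 750 / 101 = 6.08911 L/hr

CL = 6.09 L/hr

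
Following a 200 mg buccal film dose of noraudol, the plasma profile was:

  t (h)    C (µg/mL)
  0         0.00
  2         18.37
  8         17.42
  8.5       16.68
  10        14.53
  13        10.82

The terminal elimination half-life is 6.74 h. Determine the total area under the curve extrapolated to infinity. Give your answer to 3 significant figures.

Trapezoidal AUC_0→13:
  [0→2]: (0.00+18.37)/2 × 2 = 18.37
  [2→8]: (18.37+17.42)/2 × 6 = 107.37
  [8→8.5]: (17.42+16.68)/2 × 0.5 = 8.525
  [8.5→10]: (16.68+14.53)/2 × 1.5 = 23.4075
  [10→13]: (14.53+10.82)/2 × 3 = 38.025
  Sum = 195.6975 µg/mL·h
k_e = ln2 / t½ = 0.693147 / 6.74 = 0.1028 h^-1
Extrapolated tail: C_last / k_e = 10.82 / 0.1028 = 105.253
AUC_0→∞ = 195.6975 + 105.253 = 300.9505 µg/mL·h

AUC = 301 µg/mL·h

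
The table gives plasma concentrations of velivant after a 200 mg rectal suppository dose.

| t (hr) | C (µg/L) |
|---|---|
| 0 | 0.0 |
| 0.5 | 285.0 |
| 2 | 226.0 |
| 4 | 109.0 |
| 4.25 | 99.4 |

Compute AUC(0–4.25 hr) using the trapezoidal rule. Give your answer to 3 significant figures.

AUC = 816 µg/L·hr

Trapezoidal AUC_0→4.25:
  [0→0.5]: (0.0+285.0)/2 × 0.5 = 71.25
  [0.5→2]: (285.0+226.0)/2 × 1.5 = 383.25
  [2→4]: (226.0+109.0)/2 × 2 = 335.0
  [4→4.25]: (109.0+99.4)/2 × 0.25 = 26.05
  Sum = 815.55 µg/L·hr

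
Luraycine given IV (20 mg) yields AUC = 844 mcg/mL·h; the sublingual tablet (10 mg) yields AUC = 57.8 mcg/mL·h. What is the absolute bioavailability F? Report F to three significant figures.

F = (AUC_ev / D_ev) / (AUC_iv / D_iv)
  = (57.8/10) / (844/20)
  = 5.78 / 42.2 = 0.1370

F = 0.137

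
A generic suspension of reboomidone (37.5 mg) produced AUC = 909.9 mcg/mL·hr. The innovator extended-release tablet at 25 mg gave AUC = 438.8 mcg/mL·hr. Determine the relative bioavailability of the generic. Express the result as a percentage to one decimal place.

F_rel = 138.2%

F_rel = (AUC_test/D_test) / (AUC_ref/D_ref)
      = (909.9/37.5) / (438.8/25)
      = 24.264 / 17.552 = 1.3824 = 138.24%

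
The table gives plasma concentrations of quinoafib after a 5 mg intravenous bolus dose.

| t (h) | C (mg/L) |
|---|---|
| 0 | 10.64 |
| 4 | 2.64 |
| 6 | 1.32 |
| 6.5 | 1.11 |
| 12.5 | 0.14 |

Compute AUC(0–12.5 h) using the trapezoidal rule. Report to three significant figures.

AUC = 34.9 mg/L·h

Trapezoidal AUC_0→12.5:
  [0→4]: (10.64+2.64)/2 × 4 = 26.56
  [4→6]: (2.64+1.32)/2 × 2 = 3.96
  [6→6.5]: (1.32+1.11)/2 × 0.5 = 0.6075
  [6.5→12.5]: (1.11+0.14)/2 × 6 = 3.75
  Sum = 34.8775 mg/L·h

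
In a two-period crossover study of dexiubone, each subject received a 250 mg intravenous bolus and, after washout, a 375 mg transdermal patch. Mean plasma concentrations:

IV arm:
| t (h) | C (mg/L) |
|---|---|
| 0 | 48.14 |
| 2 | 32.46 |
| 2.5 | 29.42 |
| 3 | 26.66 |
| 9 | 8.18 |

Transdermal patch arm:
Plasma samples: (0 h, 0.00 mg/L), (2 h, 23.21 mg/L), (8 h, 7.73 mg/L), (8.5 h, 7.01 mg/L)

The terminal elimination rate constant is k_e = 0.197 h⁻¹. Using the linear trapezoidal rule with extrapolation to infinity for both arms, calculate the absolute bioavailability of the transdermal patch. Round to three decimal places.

F = 0.404

Trapezoidal AUC_0→9 (IV):
  [0→2]: (48.14+32.46)/2 × 2 = 80.6
  [2→2.5]: (32.46+29.42)/2 × 0.5 = 15.47
  [2.5→3]: (29.42+26.66)/2 × 0.5 = 14.02
  [3→9]: (26.66+8.18)/2 × 6 = 104.52
  Sum = 214.61 mg/L·h
IV tail: 8.18/0.197 = 41.523; AUC_iv,0→∞ = 214.61 + 41.523 = 256.133 mg/L·h
Trapezoidal AUC_0→8.5 (transdermal patch):
  [0→2]: (0.00+23.21)/2 × 2 = 23.21
  [2→8]: (23.21+7.73)/2 × 6 = 92.82
  [8→8.5]: (7.73+7.01)/2 × 0.5 = 3.685
  Sum = 119.715 mg/L·h
transdermal patch tail: 7.01/0.197 = 35.584; AUC_ev,0→∞ = 119.715 + 35.584 = 155.299 mg/L·h
F = (AUC_ev/D_ev)/(AUC_iv/D_iv) = (155.299/375)/(256.133/250) = 0.414131/1.024532 = 0.4042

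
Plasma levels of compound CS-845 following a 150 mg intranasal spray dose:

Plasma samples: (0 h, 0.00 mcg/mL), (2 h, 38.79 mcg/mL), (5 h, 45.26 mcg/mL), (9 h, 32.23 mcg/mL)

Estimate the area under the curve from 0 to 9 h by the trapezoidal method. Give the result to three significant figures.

AUC = 320 mcg/mL·h

Trapezoidal AUC_0→9:
  [0→2]: (0.00+38.79)/2 × 2 = 38.79
  [2→5]: (38.79+45.26)/2 × 3 = 126.075
  [5→9]: (45.26+32.23)/2 × 4 = 154.98
  Sum = 319.845 mcg/mL·h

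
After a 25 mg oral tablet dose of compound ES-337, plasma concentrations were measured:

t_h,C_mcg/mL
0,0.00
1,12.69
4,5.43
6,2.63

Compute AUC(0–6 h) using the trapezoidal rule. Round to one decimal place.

AUC = 41.6 mcg/mL·h

Trapezoidal AUC_0→6:
  [0→1]: (0.00+12.69)/2 × 1 = 6.345
  [1→4]: (12.69+5.43)/2 × 3 = 27.18
  [4→6]: (5.43+2.63)/2 × 2 = 8.06
  Sum = 41.585 mcg/mL·h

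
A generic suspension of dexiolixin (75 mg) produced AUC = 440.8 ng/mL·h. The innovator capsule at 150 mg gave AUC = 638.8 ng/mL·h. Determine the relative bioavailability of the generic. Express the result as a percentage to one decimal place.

F_rel = 138.0%

F_rel = (AUC_test/D_test) / (AUC_ref/D_ref)
      = (440.8/75) / (638.8/150)
      = 5.87733 / 4.25867 = 1.3801 = 138.01%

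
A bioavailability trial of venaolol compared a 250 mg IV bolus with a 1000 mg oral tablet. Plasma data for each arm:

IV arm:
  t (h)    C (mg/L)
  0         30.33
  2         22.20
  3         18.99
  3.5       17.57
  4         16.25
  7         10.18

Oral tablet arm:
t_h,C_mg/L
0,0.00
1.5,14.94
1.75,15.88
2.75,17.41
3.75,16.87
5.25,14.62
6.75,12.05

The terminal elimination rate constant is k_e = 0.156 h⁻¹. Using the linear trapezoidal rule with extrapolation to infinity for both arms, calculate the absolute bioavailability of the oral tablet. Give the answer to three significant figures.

Trapezoidal AUC_0→7 (IV):
  [0→2]: (30.33+22.20)/2 × 2 = 52.53
  [2→3]: (22.20+18.99)/2 × 1 = 20.595
  [3→3.5]: (18.99+17.57)/2 × 0.5 = 9.14
  [3.5→4]: (17.57+16.25)/2 × 0.5 = 8.455
  [4→7]: (16.25+10.18)/2 × 3 = 39.645
  Sum = 130.365 mg/L·h
IV tail: 10.18/0.156 = 65.256; AUC_iv,0→∞ = 130.365 + 65.256 = 195.621 mg/L·h
Trapezoidal AUC_0→6.75 (oral tablet):
  [0→1.5]: (0.00+14.94)/2 × 1.5 = 11.205
  [1.5→1.75]: (14.94+15.88)/2 × 0.25 = 3.8525
  [1.75→2.75]: (15.88+17.41)/2 × 1 = 16.645
  [2.75→3.75]: (17.41+16.87)/2 × 1 = 17.14
  [3.75→5.25]: (16.87+14.62)/2 × 1.5 = 23.6175
  [5.25→6.75]: (14.62+12.05)/2 × 1.5 = 20.0025
  Sum = 92.4625 mg/L·h
oral tablet tail: 12.05/0.156 = 77.244; AUC_ev,0→∞ = 92.4625 + 77.244 = 169.7065 mg/L·h
F = (AUC_ev/D_ev)/(AUC_iv/D_iv) = (169.7065/1000)/(195.621/250) = 0.1697065/0.782484 = 0.2169

F = 0.217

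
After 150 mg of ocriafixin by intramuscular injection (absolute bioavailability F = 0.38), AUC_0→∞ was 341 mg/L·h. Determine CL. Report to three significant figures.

CL = 0.167 L/h

CL = F × Dose / AUC_0→∞
   = 0.38 × 150 / 341 = 0.167155 L/h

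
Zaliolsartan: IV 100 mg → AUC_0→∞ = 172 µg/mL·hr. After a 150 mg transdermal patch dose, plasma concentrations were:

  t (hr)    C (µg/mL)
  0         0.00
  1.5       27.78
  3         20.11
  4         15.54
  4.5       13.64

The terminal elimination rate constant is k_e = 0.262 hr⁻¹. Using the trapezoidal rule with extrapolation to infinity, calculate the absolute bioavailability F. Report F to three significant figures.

F = 0.519

Trapezoidal AUC_0→4.5 (transdermal patch):
  [0→1.5]: (0.00+27.78)/2 × 1.5 = 20.835
  [1.5→3]: (27.78+20.11)/2 × 1.5 = 35.9175
  [3→4]: (20.11+15.54)/2 × 1 = 17.825
  [4→4.5]: (15.54+13.64)/2 × 0.5 = 7.295
  Sum = 81.8725 µg/mL·hr
Tail: C_last/k_e = 13.64/0.262 = 52.061
AUC_0→∞ (transdermal patch) = 81.8725 + 52.061 = 133.9335 µg/mL·hr
F = (AUC_ev/D_ev)/(AUC_iv/D_iv) = (133.9335/150)/(172/100) = 0.89289/1.72 = 0.5191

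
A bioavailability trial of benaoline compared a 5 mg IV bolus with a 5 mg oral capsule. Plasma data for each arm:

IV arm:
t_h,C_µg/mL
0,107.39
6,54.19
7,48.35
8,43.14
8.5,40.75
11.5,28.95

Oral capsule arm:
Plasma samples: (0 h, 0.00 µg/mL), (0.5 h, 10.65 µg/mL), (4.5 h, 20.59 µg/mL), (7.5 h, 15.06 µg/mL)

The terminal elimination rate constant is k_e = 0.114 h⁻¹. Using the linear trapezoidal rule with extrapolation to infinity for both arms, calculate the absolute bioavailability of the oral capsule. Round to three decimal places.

F = 0.261

Trapezoidal AUC_0→11.5 (IV):
  [0→6]: (107.39+54.19)/2 × 6 = 484.74
  [6→7]: (54.19+48.35)/2 × 1 = 51.27
  [7→8]: (48.35+43.14)/2 × 1 = 45.745
  [8→8.5]: (43.14+40.75)/2 × 0.5 = 20.9725
  [8.5→11.5]: (40.75+28.95)/2 × 3 = 104.55
  Sum = 707.2775 µg/mL·h
IV tail: 28.95/0.114 = 253.947; AUC_iv,0→∞ = 707.2775 + 253.947 = 961.2245 µg/mL·h
Trapezoidal AUC_0→7.5 (oral capsule):
  [0→0.5]: (0.00+10.65)/2 × 0.5 = 2.6625
  [0.5→4.5]: (10.65+20.59)/2 × 4 = 62.48
  [4.5→7.5]: (20.59+15.06)/2 × 3 = 53.475
  Sum = 118.6175 µg/mL·h
oral capsule tail: 15.06/0.114 = 132.105; AUC_ev,0→∞ = 118.6175 + 132.105 = 250.7225 µg/mL·h
F = (AUC_ev/D_ev)/(AUC_iv/D_iv) = (250.7225/5)/(961.2245/5) = 50.1445/192.2449 = 0.2608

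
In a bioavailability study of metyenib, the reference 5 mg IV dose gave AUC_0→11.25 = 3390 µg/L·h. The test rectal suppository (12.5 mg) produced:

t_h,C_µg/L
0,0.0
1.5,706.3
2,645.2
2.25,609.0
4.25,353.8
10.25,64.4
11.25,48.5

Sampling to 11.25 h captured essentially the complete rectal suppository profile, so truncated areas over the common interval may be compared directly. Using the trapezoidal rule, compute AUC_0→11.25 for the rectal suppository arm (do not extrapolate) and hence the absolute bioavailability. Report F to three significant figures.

Trapezoidal AUC_0→11.25 (rectal suppository):
  [0→1.5]: (0.0+706.3)/2 × 1.5 = 529.725
  [1.5→2]: (706.3+645.2)/2 × 0.5 = 337.875
  [2→2.25]: (645.2+609.0)/2 × 0.25 = 156.775
  [2.25→4.25]: (609.0+353.8)/2 × 2 = 962.8
  [4.25→10.25]: (353.8+64.4)/2 × 6 = 1254.6
  [10.25→11.25]: (64.4+48.5)/2 × 1 = 56.45
  Sum = 3298.225 µg/L·h
F = (AUC_ev/D_ev)/(AUC_iv/D_iv) = (3298.225/12.5)/(3390/5) = 263.858/678 = 0.3892

F = 0.389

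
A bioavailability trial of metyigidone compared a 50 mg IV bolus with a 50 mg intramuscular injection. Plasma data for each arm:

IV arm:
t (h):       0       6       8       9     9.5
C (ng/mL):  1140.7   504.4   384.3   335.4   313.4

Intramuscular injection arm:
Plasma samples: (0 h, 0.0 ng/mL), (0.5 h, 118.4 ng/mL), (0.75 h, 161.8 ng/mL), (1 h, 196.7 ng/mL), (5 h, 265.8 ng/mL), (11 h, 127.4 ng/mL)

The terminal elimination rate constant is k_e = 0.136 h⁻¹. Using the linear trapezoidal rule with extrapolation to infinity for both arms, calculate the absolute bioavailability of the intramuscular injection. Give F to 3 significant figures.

Trapezoidal AUC_0→9.5 (IV):
  [0→6]: (1140.7+504.4)/2 × 6 = 4935.3
  [6→8]: (504.4+384.3)/2 × 2 = 888.7
  [8→9]: (384.3+335.4)/2 × 1 = 359.85
  [9→9.5]: (335.4+313.4)/2 × 0.5 = 162.2
  Sum = 6346.05 ng/mL·h
IV tail: 313.4/0.136 = 2304.412; AUC_iv,0→∞ = 6346.05 + 2304.412 = 8650.462 ng/mL·h
Trapezoidal AUC_0→11 (intramuscular injection):
  [0→0.5]: (0.0+118.4)/2 × 0.5 = 29.6
  [0.5→0.75]: (118.4+161.8)/2 × 0.25 = 35.025
  [0.75→1]: (161.8+196.7)/2 × 0.25 = 44.8125
  [1→5]: (196.7+265.8)/2 × 4 = 925.0
  [5→11]: (265.8+127.4)/2 × 6 = 1179.6
  Sum = 2214.0375 ng/mL·h
intramuscular injection tail: 127.4/0.136 = 936.765; AUC_ev,0→∞ = 2214.0375 + 936.765 = 3150.8025 ng/mL·h
F = (AUC_ev/D_ev)/(AUC_iv/D_iv) = (3150.8025/50)/(8650.462/50) = 63.01605/173.00924 = 0.3642

F = 0.364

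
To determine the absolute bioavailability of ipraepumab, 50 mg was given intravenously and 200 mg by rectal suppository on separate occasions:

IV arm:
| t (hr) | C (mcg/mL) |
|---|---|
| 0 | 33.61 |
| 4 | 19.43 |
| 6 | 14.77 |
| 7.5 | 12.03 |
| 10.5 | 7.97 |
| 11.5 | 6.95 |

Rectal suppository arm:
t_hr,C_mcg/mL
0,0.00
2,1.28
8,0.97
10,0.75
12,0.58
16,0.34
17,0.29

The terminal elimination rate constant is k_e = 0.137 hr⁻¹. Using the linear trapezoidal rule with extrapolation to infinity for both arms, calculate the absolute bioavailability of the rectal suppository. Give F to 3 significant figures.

Trapezoidal AUC_0→11.5 (IV):
  [0→4]: (33.61+19.43)/2 × 4 = 106.08
  [4→6]: (19.43+14.77)/2 × 2 = 34.2
  [6→7.5]: (14.77+12.03)/2 × 1.5 = 20.1
  [7.5→10.5]: (12.03+7.97)/2 × 3 = 30.0
  [10.5→11.5]: (7.97+6.95)/2 × 1 = 7.46
  Sum = 197.84 mcg/mL·hr
IV tail: 6.95/0.137 = 50.730; AUC_iv,0→∞ = 197.84 + 50.730 = 248.57 mcg/mL·hr
Trapezoidal AUC_0→17 (rectal suppository):
  [0→2]: (0.00+1.28)/2 × 2 = 1.28
  [2→8]: (1.28+0.97)/2 × 6 = 6.75
  [8→10]: (0.97+0.75)/2 × 2 = 1.72
  [10→12]: (0.75+0.58)/2 × 2 = 1.33
  [12→16]: (0.58+0.34)/2 × 4 = 1.84
  [16→17]: (0.34+0.29)/2 × 1 = 0.315
  Sum = 13.235 mcg/mL·hr
rectal suppository tail: 0.29/0.137 = 2.117; AUC_ev,0→∞ = 13.235 + 2.117 = 15.352 mcg/mL·hr
F = (AUC_ev/D_ev)/(AUC_iv/D_iv) = (15.352/200)/(248.57/50) = 0.07676/4.9714 = 0.0154

F = 0.0154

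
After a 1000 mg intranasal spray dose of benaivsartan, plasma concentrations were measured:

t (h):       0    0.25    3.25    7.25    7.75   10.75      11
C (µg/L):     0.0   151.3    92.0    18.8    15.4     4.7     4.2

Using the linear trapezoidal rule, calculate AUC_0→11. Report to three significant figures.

AUC = 645 µg/L·h

Trapezoidal AUC_0→11:
  [0→0.25]: (0.0+151.3)/2 × 0.25 = 18.9125
  [0.25→3.25]: (151.3+92.0)/2 × 3 = 364.95
  [3.25→7.25]: (92.0+18.8)/2 × 4 = 221.6
  [7.25→7.75]: (18.8+15.4)/2 × 0.5 = 8.55
  [7.75→10.75]: (15.4+4.7)/2 × 3 = 30.15
  [10.75→11]: (4.7+4.2)/2 × 0.25 = 1.1125
  Sum = 645.275 µg/L·h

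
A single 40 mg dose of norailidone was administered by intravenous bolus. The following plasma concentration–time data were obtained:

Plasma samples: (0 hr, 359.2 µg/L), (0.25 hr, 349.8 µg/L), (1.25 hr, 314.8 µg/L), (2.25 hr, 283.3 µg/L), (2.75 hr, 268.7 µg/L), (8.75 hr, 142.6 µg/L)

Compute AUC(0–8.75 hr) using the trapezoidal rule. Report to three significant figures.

AUC = 2090 µg/L·hr

Trapezoidal AUC_0→8.75:
  [0→0.25]: (359.2+349.8)/2 × 0.25 = 88.625
  [0.25→1.25]: (349.8+314.8)/2 × 1 = 332.3
  [1.25→2.25]: (314.8+283.3)/2 × 1 = 299.05
  [2.25→2.75]: (283.3+268.7)/2 × 0.5 = 138.0
  [2.75→8.75]: (268.7+142.6)/2 × 6 = 1233.9
  Sum = 2091.875 µg/L·hr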